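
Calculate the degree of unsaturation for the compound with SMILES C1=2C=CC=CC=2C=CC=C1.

7

Molecular formula from the SMILES: C10H8.
DoU = (2C + 2 + N − H − X)/2 = (2·10 + 2 + 0 − 8 − 0)/2 = 14/2 = 7.
(Structurally: 2 ring(s) + 5 π bond(s) = 7.)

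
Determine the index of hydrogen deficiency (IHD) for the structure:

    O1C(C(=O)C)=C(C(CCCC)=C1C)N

4

Molecular formula from the SMILES: C11H17NO2.
DoU = (2C + 2 + N − H − X)/2 = (2·11 + 2 + 1 − 17 − 0)/2 = 8/2 = 4.
(Structurally: 1 ring(s) + 3 π bond(s) = 4.)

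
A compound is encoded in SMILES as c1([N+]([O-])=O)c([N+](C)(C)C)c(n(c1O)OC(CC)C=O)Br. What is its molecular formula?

C11H17BrN3O5+

Heavy atoms from the SMILES: 1 Br, 11 C, 3 N, 5 O.
Implicit hydrogens by atom environment:
  4 × C: 3 H each → 12
  4 × C (aromatic): no H
  3 × O: no H
  2 × C: 1 H each → 2
  2 × N (charge +1): no H
  1 × Br: no H
  1 × C: 2 H
  1 × N (aromatic): no H
  1 × O: 1 H
  1 × O (charge -1): no H
  Total hydrogens = 17.
Net charge +1.
Molecular formula: C11H17BrN3O5+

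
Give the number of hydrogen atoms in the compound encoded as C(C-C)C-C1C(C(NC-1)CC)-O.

21

Hydrogens are implicit in SMILES; fill each atom to its normal valence:
  5 × C: 2 H each → 10
  3 × C: 1 H each → 3
  2 × C: 3 H each → 6
  1 × N: 1 H
  1 × O: 1 H
  Total hydrogens = 21.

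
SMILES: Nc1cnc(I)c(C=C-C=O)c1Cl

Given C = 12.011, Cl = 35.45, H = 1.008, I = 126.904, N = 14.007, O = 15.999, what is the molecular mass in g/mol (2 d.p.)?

Molecular formula: C8H6ClIN2O.
M = 8×12.011 + 1×35.45 + 6×1.008 + 1×126.904 + 2×14.007 + 1×15.999 = 308.50 g/mol.

308.50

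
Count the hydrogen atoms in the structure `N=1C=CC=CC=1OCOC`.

9

Hydrogens are implicit in SMILES; fill each atom to its normal valence:
  4 × C (aromatic): 1 H each → 4
  2 × O: no H
  1 × C: 3 H
  1 × C: 2 H
  1 × C (aromatic): no H
  1 × N (aromatic): no H
  Total hydrogens = 9.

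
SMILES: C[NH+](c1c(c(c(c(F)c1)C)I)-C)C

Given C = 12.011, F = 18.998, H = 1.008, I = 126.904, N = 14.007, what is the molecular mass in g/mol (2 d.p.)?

294.13

Molecular formula: C10H14FIN+.
M = 10×12.011 + 1×18.998 + 14×1.008 + 1×126.904 + 1×14.007 = 294.13 g/mol.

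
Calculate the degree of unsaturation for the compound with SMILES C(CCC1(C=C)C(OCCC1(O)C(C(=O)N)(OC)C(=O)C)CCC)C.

Molecular formula from the SMILES: C19H33NO5.
DoU = (2C + 2 + N − H − X)/2 = (2·19 + 2 + 1 − 33 − 0)/2 = 8/2 = 4.
(Structurally: 1 ring(s) + 3 π bond(s) = 4.)

4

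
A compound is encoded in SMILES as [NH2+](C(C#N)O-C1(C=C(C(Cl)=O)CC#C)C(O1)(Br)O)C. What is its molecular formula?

Heavy atoms from the SMILES: 1 Br, 11 C, 1 Cl, 2 N, 4 O.
Implicit hydrogens by atom environment:
  6 × C: no H
  3 × C: 1 H each → 3
  3 × O: no H
  1 × Br: no H
  1 × C: 3 H
  1 × C: 2 H
  1 × Cl: no H
  1 × N (charge +1): 2 H
  1 × N: no H
  1 × O: 1 H
  Total hydrogens = 11.
Net charge +1.
Molecular formula: C11H11BrClN2O4+

C11H11BrClN2O4+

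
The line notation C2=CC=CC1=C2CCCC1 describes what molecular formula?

C10H12

Heavy atoms from the SMILES: 10 C.
Implicit hydrogens by atom environment:
  4 × C: 2 H each → 8
  4 × C (aromatic): 1 H each → 4
  2 × C (aromatic): no H
  Total hydrogens = 12.
Molecular formula: C10H12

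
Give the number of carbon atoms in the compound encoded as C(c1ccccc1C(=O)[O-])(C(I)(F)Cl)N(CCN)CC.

13

The symbol for carbon appears 13 times in the SMILES. Lowercase c denotes aromatic carbon and counts toward C.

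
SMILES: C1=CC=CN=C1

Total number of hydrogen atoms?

5

Hydrogens are implicit in SMILES; fill each atom to its normal valence:
  5 × C (aromatic): 1 H each → 5
  1 × N (aromatic): no H
  Total hydrogens = 5.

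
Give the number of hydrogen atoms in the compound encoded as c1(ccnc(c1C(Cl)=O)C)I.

Hydrogens are implicit in SMILES; fill each atom to its normal valence:
  3 × C (aromatic): no H
  2 × C (aromatic): 1 H each → 2
  1 × C: 3 H
  1 × C: no H
  1 × Cl: no H
  1 × I: no H
  1 × N (aromatic): no H
  1 × O: no H
  Total hydrogens = 5.

5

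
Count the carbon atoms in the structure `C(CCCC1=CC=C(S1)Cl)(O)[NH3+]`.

8

The symbol for carbon appears 8 times in the SMILES. (Cl is a single chlorine, not C + l.)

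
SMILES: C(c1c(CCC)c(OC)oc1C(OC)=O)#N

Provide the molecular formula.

C11H13NO4

Heavy atoms from the SMILES: 11 C, 1 N, 4 O.
Implicit hydrogens by atom environment:
  4 × C (aromatic): no H
  3 × C: 3 H each → 9
  3 × O: no H
  2 × C: 2 H each → 4
  2 × C: no H
  1 × N: no H
  1 × O (aromatic): no H
  Total hydrogens = 13.
Molecular formula: C11H13NO4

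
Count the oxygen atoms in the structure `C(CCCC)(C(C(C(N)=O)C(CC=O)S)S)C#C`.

2

The symbol for oxygen appears 2 times in the SMILES.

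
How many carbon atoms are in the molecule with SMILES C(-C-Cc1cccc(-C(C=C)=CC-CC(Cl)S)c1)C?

17

The symbol for carbon appears 17 times in the SMILES. Lowercase c denotes aromatic carbon and counts toward C.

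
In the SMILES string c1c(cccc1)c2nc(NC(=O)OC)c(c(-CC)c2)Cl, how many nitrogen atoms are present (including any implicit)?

2

The symbol for nitrogen appears 2 times in the SMILES.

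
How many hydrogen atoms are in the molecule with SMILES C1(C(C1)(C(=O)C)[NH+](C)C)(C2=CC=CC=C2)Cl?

Hydrogens are implicit in SMILES; fill each atom to its normal valence:
  5 × C (aromatic): 1 H each → 5
  3 × C: 3 H each → 9
  3 × C: no H
  1 × C: 2 H
  1 × C (aromatic): no H
  1 × Cl: no H
  1 × N (charge +1): 1 H
  1 × O: no H
  Total hydrogens = 17.

17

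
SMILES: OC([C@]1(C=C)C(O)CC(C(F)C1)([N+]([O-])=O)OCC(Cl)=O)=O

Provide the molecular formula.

C11H13ClFNO7

Heavy atoms from the SMILES: 11 C, 1 Cl, 1 F, 1 N, 7 O.
Implicit hydrogens by atom environment:
  4 × C: 2 H each → 8
  4 × C: no H
  4 × O: no H
  3 × C: 1 H each → 3
  2 × O: 1 H each → 2
  1 × Cl: no H
  1 × F: no H
  1 × N (charge +1): no H
  1 × O (charge -1): no H
  Total hydrogens = 13.
Molecular formula: C11H13ClFNO7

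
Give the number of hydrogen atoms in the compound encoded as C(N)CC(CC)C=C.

Hydrogens are implicit in SMILES; fill each atom to its normal valence:
  4 × C: 2 H each → 8
  2 × C: 1 H each → 2
  1 × C: 3 H
  1 × N: 2 H
  Total hydrogens = 15.

15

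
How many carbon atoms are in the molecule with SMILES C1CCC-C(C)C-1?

The symbol for carbon appears 7 times in the SMILES.

7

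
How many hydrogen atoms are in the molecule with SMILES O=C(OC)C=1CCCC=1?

10

Hydrogens are implicit in SMILES; fill each atom to its normal valence:
  3 × C: 2 H each → 6
  2 × C: no H
  2 × O: no H
  1 × C: 3 H
  1 × C: 1 H
  Total hydrogens = 10.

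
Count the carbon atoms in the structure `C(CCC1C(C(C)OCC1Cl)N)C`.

The symbol for carbon appears 10 times in the SMILES. (Cl is a single chlorine, not C + l.)

10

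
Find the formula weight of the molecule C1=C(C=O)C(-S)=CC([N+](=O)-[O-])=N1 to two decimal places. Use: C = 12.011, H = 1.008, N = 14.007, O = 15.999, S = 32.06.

Molecular formula: C6H4N2O3S.
M = 6×12.011 + 4×1.008 + 2×14.007 + 3×15.999 + 1×32.06 = 184.17 g/mol.

184.17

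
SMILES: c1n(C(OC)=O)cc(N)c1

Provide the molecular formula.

C6H8N2O2

Heavy atoms from the SMILES: 6 C, 2 N, 2 O.
Implicit hydrogens by atom environment:
  3 × C (aromatic): 1 H each → 3
  2 × O: no H
  1 × C: 3 H
  1 × C (aromatic): no H
  1 × C: no H
  1 × N: 2 H
  1 × N (aromatic): no H
  Total hydrogens = 8.
Molecular formula: C6H8N2O2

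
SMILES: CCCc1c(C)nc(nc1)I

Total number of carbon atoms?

8

The symbol for carbon appears 8 times in the SMILES. Lowercase c denotes aromatic carbon and counts toward C.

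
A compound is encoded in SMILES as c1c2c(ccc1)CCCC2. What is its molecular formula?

C10H12

Heavy atoms from the SMILES: 10 C.
Implicit hydrogens by atom environment:
  4 × C: 2 H each → 8
  4 × C (aromatic): 1 H each → 4
  2 × C (aromatic): no H
  Total hydrogens = 12.
Molecular formula: C10H12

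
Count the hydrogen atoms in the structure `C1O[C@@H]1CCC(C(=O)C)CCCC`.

20

Hydrogens are implicit in SMILES; fill each atom to its normal valence:
  6 × C: 2 H each → 12
  2 × C: 3 H each → 6
  2 × C: 1 H each → 2
  2 × O: no H
  1 × C: no H
  Total hydrogens = 20.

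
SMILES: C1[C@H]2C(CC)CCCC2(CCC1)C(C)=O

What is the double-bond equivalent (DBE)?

Molecular formula from the SMILES: C14H24O.
DoU = (2C + 2 + N − H − X)/2 = (2·14 + 2 + 0 − 24 − 0)/2 = 6/2 = 3.
(Structurally: 2 ring(s) + 1 π bond(s) = 3.)

3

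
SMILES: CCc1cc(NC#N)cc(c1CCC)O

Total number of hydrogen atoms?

16

Hydrogens are implicit in SMILES; fill each atom to its normal valence:
  4 × C (aromatic): no H
  3 × C: 2 H each → 6
  2 × C: 3 H each → 6
  2 × C (aromatic): 1 H each → 2
  1 × C: no H
  1 × N: 1 H
  1 × N: no H
  1 × O: 1 H
  Total hydrogens = 16.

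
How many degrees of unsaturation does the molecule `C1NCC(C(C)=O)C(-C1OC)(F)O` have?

Molecular formula from the SMILES: C8H14FNO3.
DoU = (2C + 2 + N − H − X)/2 = (2·8 + 2 + 1 − 14 − 1)/2 = 4/2 = 2.
(Structurally: 1 ring(s) + 1 π bond(s) = 2.)

2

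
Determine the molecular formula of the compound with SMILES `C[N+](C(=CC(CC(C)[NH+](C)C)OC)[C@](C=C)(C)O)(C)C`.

Heavy atoms from the SMILES: 16 C, 2 N, 2 O.
Implicit hydrogens by atom environment:
  8 × C: 3 H each → 24
  4 × C: 1 H each → 4
  2 × C: 2 H each → 4
  2 × C: no H
  1 × N (charge +1): 1 H
  1 × N (charge +1): no H
  1 × O: 1 H
  1 × O: no H
  Total hydrogens = 34.
Net charge +2.
Molecular formula: [C16H34N2O2]2+

[C16H34N2O2]2+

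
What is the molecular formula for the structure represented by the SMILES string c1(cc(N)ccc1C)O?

C7H9NO

Heavy atoms from the SMILES: 7 C, 1 N, 1 O.
Implicit hydrogens by atom environment:
  3 × C (aromatic): 1 H each → 3
  3 × C (aromatic): no H
  1 × C: 3 H
  1 × N: 2 H
  1 × O: 1 H
  Total hydrogens = 9.
Molecular formula: C7H9NO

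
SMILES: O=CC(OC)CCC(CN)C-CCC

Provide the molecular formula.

C11H23NO2

Heavy atoms from the SMILES: 11 C, 1 N, 2 O.
Implicit hydrogens by atom environment:
  6 × C: 2 H each → 12
  3 × C: 1 H each → 3
  2 × C: 3 H each → 6
  2 × O: no H
  1 × N: 2 H
  Total hydrogens = 23.
Molecular formula: C11H23NO2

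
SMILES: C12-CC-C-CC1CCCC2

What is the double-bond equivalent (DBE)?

Molecular formula from the SMILES: C10H18.
DoU = (2C + 2 + N − H − X)/2 = (2·10 + 2 + 0 − 18 − 0)/2 = 4/2 = 2.
(Structurally: 2 ring(s) + 0 π bond(s) = 2.)

2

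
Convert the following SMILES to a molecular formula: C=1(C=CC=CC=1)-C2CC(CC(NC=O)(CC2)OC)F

C15H20FNO2

Heavy atoms from the SMILES: 15 C, 1 F, 1 N, 2 O.
Implicit hydrogens by atom environment:
  5 × C (aromatic): 1 H each → 5
  4 × C: 2 H each → 8
  3 × C: 1 H each → 3
  2 × O: no H
  1 × C: 3 H
  1 × C: no H
  1 × C (aromatic): no H
  1 × F: no H
  1 × N: 1 H
  Total hydrogens = 20.
Molecular formula: C15H20FNO2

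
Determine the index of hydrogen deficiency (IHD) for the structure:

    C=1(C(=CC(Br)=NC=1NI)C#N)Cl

Molecular formula from the SMILES: C6H2BrClIN3.
DoU = (2C + 2 + N − H − X)/2 = (2·6 + 2 + 3 − 2 − 3)/2 = 12/2 = 6.
(Structurally: 1 ring(s) + 5 π bond(s) = 6.)

6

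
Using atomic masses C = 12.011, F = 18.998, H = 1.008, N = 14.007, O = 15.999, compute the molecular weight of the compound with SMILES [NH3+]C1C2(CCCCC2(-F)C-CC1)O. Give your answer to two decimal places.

Molecular formula: C10H19FNO+.
M = 10×12.011 + 1×18.998 + 19×1.008 + 1×14.007 + 1×15.999 = 188.27 g/mol.

188.27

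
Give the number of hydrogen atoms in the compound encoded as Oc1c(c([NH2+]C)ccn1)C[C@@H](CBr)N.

15

Hydrogens are implicit in SMILES; fill each atom to its normal valence:
  3 × C (aromatic): no H
  2 × C: 2 H each → 4
  2 × C (aromatic): 1 H each → 2
  1 × Br: no H
  1 × C: 3 H
  1 × C: 1 H
  1 × N (charge +1): 2 H
  1 × N: 2 H
  1 × N (aromatic): no H
  1 × O: 1 H
  Total hydrogens = 15.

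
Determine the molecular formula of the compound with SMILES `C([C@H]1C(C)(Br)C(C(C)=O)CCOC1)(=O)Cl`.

C10H14BrClO3

Heavy atoms from the SMILES: 1 Br, 10 C, 1 Cl, 3 O.
Implicit hydrogens by atom environment:
  3 × C: 2 H each → 6
  3 × C: no H
  3 × O: no H
  2 × C: 3 H each → 6
  2 × C: 1 H each → 2
  1 × Br: no H
  1 × Cl: no H
  Total hydrogens = 14.
Molecular formula: C10H14BrClO3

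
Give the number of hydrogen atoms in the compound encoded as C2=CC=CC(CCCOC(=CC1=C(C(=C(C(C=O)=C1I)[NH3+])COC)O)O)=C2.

Hydrogens are implicit in SMILES; fill each atom to its normal valence:
  7 × C (aromatic): no H
  5 × C (aromatic): 1 H each → 5
  4 × C: 2 H each → 8
  3 × O: no H
  2 × C: 1 H each → 2
  2 × O: 1 H each → 2
  1 × C: 3 H
  1 × C: no H
  1 × I: no H
  1 × N (charge +1): 3 H
  Total hydrogens = 23.

23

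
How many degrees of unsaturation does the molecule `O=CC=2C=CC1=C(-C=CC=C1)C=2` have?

8

Molecular formula from the SMILES: C11H8O.
DoU = (2C + 2 + N − H − X)/2 = (2·11 + 2 + 0 − 8 − 0)/2 = 16/2 = 8.
(Structurally: 2 ring(s) + 6 π bond(s) = 8.)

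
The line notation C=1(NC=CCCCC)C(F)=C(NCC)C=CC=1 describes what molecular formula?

Heavy atoms from the SMILES: 14 C, 1 F, 2 N.
Implicit hydrogens by atom environment:
  4 × C: 2 H each → 8
  3 × C (aromatic): 1 H each → 3
  3 × C (aromatic): no H
  2 × C: 3 H each → 6
  2 × C: 1 H each → 2
  2 × N: 1 H each → 2
  1 × F: no H
  Total hydrogens = 21.
Molecular formula: C14H21FN2

C14H21FN2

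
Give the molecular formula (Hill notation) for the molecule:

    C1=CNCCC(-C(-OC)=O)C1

Heavy atoms from the SMILES: 8 C, 1 N, 2 O.
Implicit hydrogens by atom environment:
  3 × C: 2 H each → 6
  3 × C: 1 H each → 3
  2 × O: no H
  1 × C: 3 H
  1 × C: no H
  1 × N: 1 H
  Total hydrogens = 13.
Molecular formula: C8H13NO2

C8H13NO2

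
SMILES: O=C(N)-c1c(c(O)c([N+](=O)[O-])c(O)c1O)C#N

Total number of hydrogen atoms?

5

Hydrogens are implicit in SMILES; fill each atom to its normal valence:
  6 × C (aromatic): no H
  3 × O: 1 H each → 3
  2 × C: no H
  2 × O: no H
  1 × N: 2 H
  1 × N: no H
  1 × N (charge +1): no H
  1 × O (charge -1): no H
  Total hydrogens = 5.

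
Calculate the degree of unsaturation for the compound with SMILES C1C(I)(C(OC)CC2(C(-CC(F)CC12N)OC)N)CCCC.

2

Molecular formula from the SMILES: C16H30FIN2O2.
DoU = (2C + 2 + N − H − X)/2 = (2·16 + 2 + 2 − 30 − 2)/2 = 4/2 = 2.
(Structurally: 2 ring(s) + 0 π bond(s) = 2.)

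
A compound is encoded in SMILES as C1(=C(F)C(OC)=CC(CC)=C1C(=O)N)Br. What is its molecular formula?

C10H11BrFNO2

Heavy atoms from the SMILES: 1 Br, 10 C, 1 F, 1 N, 2 O.
Implicit hydrogens by atom environment:
  5 × C (aromatic): no H
  2 × C: 3 H each → 6
  2 × O: no H
  1 × Br: no H
  1 × C: 2 H
  1 × C (aromatic): 1 H
  1 × C: no H
  1 × F: no H
  1 × N: 2 H
  Total hydrogens = 11.
Molecular formula: C10H11BrFNO2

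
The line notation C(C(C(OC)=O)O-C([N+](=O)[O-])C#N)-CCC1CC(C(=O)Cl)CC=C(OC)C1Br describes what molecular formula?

C17H22BrClN2O7

Heavy atoms from the SMILES: 1 Br, 17 C, 1 Cl, 2 N, 7 O.
Implicit hydrogens by atom environment:
  6 × C: 1 H each → 6
  6 × O: no H
  5 × C: 2 H each → 10
  4 × C: no H
  2 × C: 3 H each → 6
  1 × Br: no H
  1 × Cl: no H
  1 × N: no H
  1 × N (charge +1): no H
  1 × O (charge -1): no H
  Total hydrogens = 22.
Molecular formula: C17H22BrClN2O7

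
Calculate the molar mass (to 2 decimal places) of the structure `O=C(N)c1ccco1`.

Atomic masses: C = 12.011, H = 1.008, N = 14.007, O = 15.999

111.10

Molecular formula: C5H5NO2.
M = 5×12.011 + 5×1.008 + 1×14.007 + 2×15.999 = 111.10 g/mol.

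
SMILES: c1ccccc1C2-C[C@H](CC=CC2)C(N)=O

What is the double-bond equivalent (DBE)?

7

Molecular formula from the SMILES: C14H17NO.
DoU = (2C + 2 + N − H − X)/2 = (2·14 + 2 + 1 − 17 − 0)/2 = 14/2 = 7.
(Structurally: 2 ring(s) + 5 π bond(s) = 7.)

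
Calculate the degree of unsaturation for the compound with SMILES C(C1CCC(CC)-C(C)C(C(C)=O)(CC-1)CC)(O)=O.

3

Molecular formula from the SMILES: C16H28O3.
DoU = (2C + 2 + N − H − X)/2 = (2·16 + 2 + 0 − 28 − 0)/2 = 6/2 = 3.
(Structurally: 1 ring(s) + 2 π bond(s) = 3.)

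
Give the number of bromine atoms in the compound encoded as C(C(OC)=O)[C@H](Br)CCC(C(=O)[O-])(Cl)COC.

1

The symbol for bromine appears 1 time in the SMILES.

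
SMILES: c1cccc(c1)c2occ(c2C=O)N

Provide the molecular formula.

Heavy atoms from the SMILES: 11 C, 1 N, 2 O.
Implicit hydrogens by atom environment:
  6 × C (aromatic): 1 H each → 6
  4 × C (aromatic): no H
  1 × C: 1 H
  1 × N: 2 H
  1 × O (aromatic): no H
  1 × O: no H
  Total hydrogens = 9.
Molecular formula: C11H9NO2

C11H9NO2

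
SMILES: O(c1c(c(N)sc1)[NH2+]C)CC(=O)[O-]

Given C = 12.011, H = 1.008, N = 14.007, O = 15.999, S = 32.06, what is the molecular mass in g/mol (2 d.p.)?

202.23

Molecular formula: C7H10N2O3S.
M = 7×12.011 + 10×1.008 + 2×14.007 + 3×15.999 + 1×32.06 = 202.23 g/mol.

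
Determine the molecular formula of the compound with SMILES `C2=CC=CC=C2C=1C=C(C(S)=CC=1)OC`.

Heavy atoms from the SMILES: 13 C, 1 O, 1 S.
Implicit hydrogens by atom environment:
  8 × C (aromatic): 1 H each → 8
  4 × C (aromatic): no H
  1 × C: 3 H
  1 × O: no H
  1 × S: 1 H
  Total hydrogens = 12.
Molecular formula: C13H12OS

C13H12OS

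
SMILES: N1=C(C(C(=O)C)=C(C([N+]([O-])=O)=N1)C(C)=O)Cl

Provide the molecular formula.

Heavy atoms from the SMILES: 8 C, 1 Cl, 3 N, 4 O.
Implicit hydrogens by atom environment:
  4 × C (aromatic): no H
  3 × O: no H
  2 × C: 3 H each → 6
  2 × C: no H
  2 × N (aromatic): no H
  1 × Cl: no H
  1 × N (charge +1): no H
  1 × O (charge -1): no H
  Total hydrogens = 6.
Molecular formula: C8H6ClN3O4

C8H6ClN3O4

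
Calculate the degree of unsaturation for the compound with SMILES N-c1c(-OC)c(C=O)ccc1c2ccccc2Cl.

9

Molecular formula from the SMILES: C14H12ClNO2.
DoU = (2C + 2 + N − H − X)/2 = (2·14 + 2 + 1 − 12 − 1)/2 = 18/2 = 9.
(Structurally: 2 ring(s) + 7 π bond(s) = 9.)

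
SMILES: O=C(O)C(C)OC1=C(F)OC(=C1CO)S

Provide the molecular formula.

C8H9FO5S

Heavy atoms from the SMILES: 8 C, 1 F, 5 O, 1 S.
Implicit hydrogens by atom environment:
  4 × C (aromatic): no H
  2 × O: 1 H each → 2
  2 × O: no H
  1 × C: 3 H
  1 × C: 2 H
  1 × C: 1 H
  1 × C: no H
  1 × F: no H
  1 × O (aromatic): no H
  1 × S: 1 H
  Total hydrogens = 9.
Molecular formula: C8H9FO5S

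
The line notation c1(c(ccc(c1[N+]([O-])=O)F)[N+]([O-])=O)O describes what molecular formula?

Heavy atoms from the SMILES: 6 C, 1 F, 2 N, 5 O.
Implicit hydrogens by atom environment:
  4 × C (aromatic): no H
  2 × C (aromatic): 1 H each → 2
  2 × N (charge +1): no H
  2 × O: no H
  2 × O (charge -1): no H
  1 × F: no H
  1 × O: 1 H
  Total hydrogens = 3.
Molecular formula: C6H3FN2O5

C6H3FN2O5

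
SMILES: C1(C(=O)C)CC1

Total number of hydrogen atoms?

Hydrogens are implicit in SMILES; fill each atom to its normal valence:
  2 × C: 2 H each → 4
  1 × C: 3 H
  1 × C: 1 H
  1 × C: no H
  1 × O: no H
  Total hydrogens = 8.

8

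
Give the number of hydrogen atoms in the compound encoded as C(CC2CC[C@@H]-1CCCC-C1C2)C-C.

Hydrogens are implicit in SMILES; fill each atom to its normal valence:
  10 × C: 2 H each → 20
  3 × C: 1 H each → 3
  1 × C: 3 H
  Total hydrogens = 26.

26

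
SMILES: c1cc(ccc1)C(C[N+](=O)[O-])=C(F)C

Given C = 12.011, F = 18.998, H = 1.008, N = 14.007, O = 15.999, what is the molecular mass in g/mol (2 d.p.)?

195.19

Molecular formula: C10H10FNO2.
M = 10×12.011 + 1×18.998 + 10×1.008 + 1×14.007 + 2×15.999 = 195.19 g/mol.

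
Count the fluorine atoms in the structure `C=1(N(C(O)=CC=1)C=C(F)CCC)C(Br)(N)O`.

The symbol for fluorine appears 1 time in the SMILES.

1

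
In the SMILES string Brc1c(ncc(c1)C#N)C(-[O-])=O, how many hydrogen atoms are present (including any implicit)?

2

Hydrogens are implicit in SMILES; fill each atom to its normal valence:
  3 × C (aromatic): no H
  2 × C (aromatic): 1 H each → 2
  2 × C: no H
  1 × Br: no H
  1 × N (aromatic): no H
  1 × N: no H
  1 × O: no H
  1 × O (charge -1): no H
  Total hydrogens = 2.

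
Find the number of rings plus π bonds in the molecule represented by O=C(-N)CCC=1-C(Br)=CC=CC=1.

5

Molecular formula from the SMILES: C9H10BrNO.
DoU = (2C + 2 + N − H − X)/2 = (2·9 + 2 + 1 − 10 − 1)/2 = 10/2 = 5.
(Structurally: 1 ring(s) + 4 π bond(s) = 5.)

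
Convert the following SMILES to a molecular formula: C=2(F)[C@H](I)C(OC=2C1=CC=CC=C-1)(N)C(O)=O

Heavy atoms from the SMILES: 11 C, 1 F, 1 I, 1 N, 3 O.
Implicit hydrogens by atom environment:
  5 × C (aromatic): 1 H each → 5
  4 × C: no H
  2 × O: no H
  1 × C: 1 H
  1 × C (aromatic): no H
  1 × F: no H
  1 × I: no H
  1 × N: 2 H
  1 × O: 1 H
  Total hydrogens = 9.
Molecular formula: C11H9FINO3

C11H9FINO3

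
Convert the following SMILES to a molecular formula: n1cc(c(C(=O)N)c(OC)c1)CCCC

C11H16N2O2

Heavy atoms from the SMILES: 11 C, 2 N, 2 O.
Implicit hydrogens by atom environment:
  3 × C: 2 H each → 6
  3 × C (aromatic): no H
  2 × C: 3 H each → 6
  2 × C (aromatic): 1 H each → 2
  2 × O: no H
  1 × C: no H
  1 × N: 2 H
  1 × N (aromatic): no H
  Total hydrogens = 16.
Molecular formula: C11H16N2O2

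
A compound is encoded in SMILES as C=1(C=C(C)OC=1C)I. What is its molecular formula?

C6H7IO

Heavy atoms from the SMILES: 6 C, 1 I, 1 O.
Implicit hydrogens by atom environment:
  3 × C (aromatic): no H
  2 × C: 3 H each → 6
  1 × C (aromatic): 1 H
  1 × I: no H
  1 × O (aromatic): no H
  Total hydrogens = 7.
Molecular formula: C6H7IO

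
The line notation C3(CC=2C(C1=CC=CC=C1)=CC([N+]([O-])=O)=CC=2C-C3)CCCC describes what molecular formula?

C20H23NO2

Heavy atoms from the SMILES: 20 C, 1 N, 2 O.
Implicit hydrogens by atom environment:
  7 × C (aromatic): 1 H each → 7
  6 × C: 2 H each → 12
  5 × C (aromatic): no H
  1 × C: 3 H
  1 × C: 1 H
  1 × N (charge +1): no H
  1 × O: no H
  1 × O (charge -1): no H
  Total hydrogens = 23.
Molecular formula: C20H23NO2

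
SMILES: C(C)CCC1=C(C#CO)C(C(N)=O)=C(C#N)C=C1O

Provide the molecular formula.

Heavy atoms from the SMILES: 14 C, 2 N, 3 O.
Implicit hydrogens by atom environment:
  5 × C (aromatic): no H
  4 × C: no H
  3 × C: 2 H each → 6
  2 × O: 1 H each → 2
  1 × C: 3 H
  1 × C (aromatic): 1 H
  1 × N: 2 H
  1 × N: no H
  1 × O: no H
  Total hydrogens = 14.
Molecular formula: C14H14N2O3

C14H14N2O3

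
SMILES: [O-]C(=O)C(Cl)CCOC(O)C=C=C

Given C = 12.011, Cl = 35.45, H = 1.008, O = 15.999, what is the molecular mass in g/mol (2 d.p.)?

205.61

Molecular formula: C8H10ClO4-.
M = 8×12.011 + 1×35.45 + 10×1.008 + 4×15.999 = 205.61 g/mol.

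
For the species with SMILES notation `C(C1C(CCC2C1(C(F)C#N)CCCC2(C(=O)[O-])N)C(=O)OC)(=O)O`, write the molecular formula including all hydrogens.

C16H20FN2O6-

Heavy atoms from the SMILES: 16 C, 1 F, 2 N, 6 O.
Implicit hydrogens by atom environment:
  6 × C: no H
  5 × C: 2 H each → 10
  4 × C: 1 H each → 4
  4 × O: no H
  1 × C: 3 H
  1 × F: no H
  1 × N: 2 H
  1 × N: no H
  1 × O: 1 H
  1 × O (charge -1): no H
  Total hydrogens = 20.
Net charge -1.
Molecular formula: C16H20FN2O6-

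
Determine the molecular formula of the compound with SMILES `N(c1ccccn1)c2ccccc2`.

C11H10N2

Heavy atoms from the SMILES: 11 C, 2 N.
Implicit hydrogens by atom environment:
  9 × C (aromatic): 1 H each → 9
  2 × C (aromatic): no H
  1 × N: 1 H
  1 × N (aromatic): no H
  Total hydrogens = 10.
Molecular formula: C11H10N2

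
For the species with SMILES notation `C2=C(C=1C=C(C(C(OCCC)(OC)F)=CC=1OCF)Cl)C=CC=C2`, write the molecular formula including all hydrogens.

C18H19ClF2O3

Heavy atoms from the SMILES: 18 C, 1 Cl, 2 F, 3 O.
Implicit hydrogens by atom environment:
  7 × C (aromatic): 1 H each → 7
  5 × C (aromatic): no H
  3 × C: 2 H each → 6
  3 × O: no H
  2 × C: 3 H each → 6
  2 × F: no H
  1 × C: no H
  1 × Cl: no H
  Total hydrogens = 19.
Molecular formula: C18H19ClF2O3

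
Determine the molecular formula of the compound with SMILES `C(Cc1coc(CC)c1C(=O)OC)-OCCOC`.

C13H20O5

Heavy atoms from the SMILES: 13 C, 5 O.
Implicit hydrogens by atom environment:
  5 × C: 2 H each → 10
  4 × O: no H
  3 × C: 3 H each → 9
  3 × C (aromatic): no H
  1 × C (aromatic): 1 H
  1 × C: no H
  1 × O (aromatic): no H
  Total hydrogens = 20.
Molecular formula: C13H20O5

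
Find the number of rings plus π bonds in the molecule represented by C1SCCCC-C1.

Molecular formula from the SMILES: C6H12S.
DoU = (2C + 2 + N − H − X)/2 = (2·6 + 2 + 0 − 12 − 0)/2 = 2/2 = 1.
(Structurally: 1 ring(s) + 0 π bond(s) = 1.)

1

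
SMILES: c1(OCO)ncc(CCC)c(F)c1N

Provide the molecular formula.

Heavy atoms from the SMILES: 9 C, 1 F, 2 N, 2 O.
Implicit hydrogens by atom environment:
  4 × C (aromatic): no H
  3 × C: 2 H each → 6
  1 × C: 3 H
  1 × C (aromatic): 1 H
  1 × F: no H
  1 × N: 2 H
  1 × N (aromatic): no H
  1 × O: 1 H
  1 × O: no H
  Total hydrogens = 13.
Molecular formula: C9H13FN2O2

C9H13FN2O2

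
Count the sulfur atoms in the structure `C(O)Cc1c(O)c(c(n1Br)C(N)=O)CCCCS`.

The symbol for sulfur appears 1 time in the SMILES.

1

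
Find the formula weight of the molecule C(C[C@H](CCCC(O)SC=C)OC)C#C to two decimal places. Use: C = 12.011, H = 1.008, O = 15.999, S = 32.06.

Molecular formula: C12H20O2S.
M = 12×12.011 + 20×1.008 + 2×15.999 + 1×32.06 = 228.35 g/mol.

228.35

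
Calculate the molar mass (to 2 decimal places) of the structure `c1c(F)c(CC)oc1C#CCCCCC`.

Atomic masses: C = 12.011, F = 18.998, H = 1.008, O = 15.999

208.28

Molecular formula: C13H17FO.
M = 13×12.011 + 1×18.998 + 17×1.008 + 1×15.999 = 208.28 g/mol.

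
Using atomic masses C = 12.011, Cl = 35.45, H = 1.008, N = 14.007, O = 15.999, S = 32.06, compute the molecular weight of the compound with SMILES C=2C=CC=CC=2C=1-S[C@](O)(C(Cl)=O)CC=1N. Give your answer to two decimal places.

Molecular formula: C11H10ClNO2S.
M = 11×12.011 + 1×35.45 + 10×1.008 + 1×14.007 + 2×15.999 + 1×32.06 = 255.72 g/mol.

255.72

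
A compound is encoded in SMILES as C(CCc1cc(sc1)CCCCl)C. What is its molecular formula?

Heavy atoms from the SMILES: 11 C, 1 Cl, 1 S.
Implicit hydrogens by atom environment:
  6 × C: 2 H each → 12
  2 × C (aromatic): 1 H each → 2
  2 × C (aromatic): no H
  1 × C: 3 H
  1 × Cl: no H
  1 × S (aromatic): no H
  Total hydrogens = 17.
Molecular formula: C11H17ClS

C11H17ClS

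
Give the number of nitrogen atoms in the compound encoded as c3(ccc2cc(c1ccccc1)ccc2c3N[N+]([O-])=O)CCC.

The symbol for nitrogen appears 2 times in the SMILES.

2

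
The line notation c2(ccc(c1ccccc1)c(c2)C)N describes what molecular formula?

C13H13N

Heavy atoms from the SMILES: 13 C, 1 N.
Implicit hydrogens by atom environment:
  8 × C (aromatic): 1 H each → 8
  4 × C (aromatic): no H
  1 × C: 3 H
  1 × N: 2 H
  Total hydrogens = 13.
Molecular formula: C13H13N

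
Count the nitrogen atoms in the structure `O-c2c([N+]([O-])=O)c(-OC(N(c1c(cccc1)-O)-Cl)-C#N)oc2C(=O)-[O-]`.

3

The symbol for nitrogen appears 3 times in the SMILES.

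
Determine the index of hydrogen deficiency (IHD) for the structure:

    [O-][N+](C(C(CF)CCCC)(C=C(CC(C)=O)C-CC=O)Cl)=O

4

Molecular formula from the SMILES: C15H23ClFNO4.
DoU = (2C + 2 + N − H − X)/2 = (2·15 + 2 + 1 − 23 − 2)/2 = 8/2 = 4.
(Structurally: 0 ring(s) + 4 π bond(s) = 4.)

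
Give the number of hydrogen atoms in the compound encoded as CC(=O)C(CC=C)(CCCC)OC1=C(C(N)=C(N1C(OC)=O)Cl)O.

Hydrogens are implicit in SMILES; fill each atom to its normal valence:
  5 × C: 2 H each → 10
  4 × C (aromatic): no H
  4 × O: no H
  3 × C: 3 H each → 9
  3 × C: no H
  1 × C: 1 H
  1 × Cl: no H
  1 × N: 2 H
  1 × N (aromatic): no H
  1 × O: 1 H
  Total hydrogens = 23.

23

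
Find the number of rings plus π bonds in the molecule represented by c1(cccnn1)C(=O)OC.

Molecular formula from the SMILES: C6H6N2O2.
DoU = (2C + 2 + N − H − X)/2 = (2·6 + 2 + 2 − 6 − 0)/2 = 10/2 = 5.
(Structurally: 1 ring(s) + 4 π bond(s) = 5.)

5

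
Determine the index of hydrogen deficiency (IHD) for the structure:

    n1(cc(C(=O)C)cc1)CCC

4

Molecular formula from the SMILES: C9H13NO.
DoU = (2C + 2 + N − H − X)/2 = (2·9 + 2 + 1 − 13 − 0)/2 = 8/2 = 4.
(Structurally: 1 ring(s) + 3 π bond(s) = 4.)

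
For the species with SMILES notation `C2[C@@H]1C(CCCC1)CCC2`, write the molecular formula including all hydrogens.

C10H18

Heavy atoms from the SMILES: 10 C.
Implicit hydrogens by atom environment:
  8 × C: 2 H each → 16
  2 × C: 1 H each → 2
  Total hydrogens = 18.
Molecular formula: C10H18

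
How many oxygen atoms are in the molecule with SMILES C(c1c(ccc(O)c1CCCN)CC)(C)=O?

2

The symbol for oxygen appears 2 times in the SMILES.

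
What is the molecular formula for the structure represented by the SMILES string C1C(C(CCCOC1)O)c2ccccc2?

Heavy atoms from the SMILES: 13 C, 2 O.
Implicit hydrogens by atom environment:
  5 × C: 2 H each → 10
  5 × C (aromatic): 1 H each → 5
  2 × C: 1 H each → 2
  1 × C (aromatic): no H
  1 × O: 1 H
  1 × O: no H
  Total hydrogens = 18.
Molecular formula: C13H18O2

C13H18O2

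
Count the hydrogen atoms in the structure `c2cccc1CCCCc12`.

12

Hydrogens are implicit in SMILES; fill each atom to its normal valence:
  4 × C: 2 H each → 8
  4 × C (aromatic): 1 H each → 4
  2 × C (aromatic): no H
  Total hydrogens = 12.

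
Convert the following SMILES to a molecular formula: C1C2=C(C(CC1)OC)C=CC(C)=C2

Heavy atoms from the SMILES: 12 C, 1 O.
Implicit hydrogens by atom environment:
  3 × C: 2 H each → 6
  3 × C (aromatic): 1 H each → 3
  3 × C (aromatic): no H
  2 × C: 3 H each → 6
  1 × C: 1 H
  1 × O: no H
  Total hydrogens = 16.
Molecular formula: C12H16O

C12H16O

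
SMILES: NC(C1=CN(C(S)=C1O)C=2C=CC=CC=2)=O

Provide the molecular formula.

Heavy atoms from the SMILES: 11 C, 2 N, 2 O, 1 S.
Implicit hydrogens by atom environment:
  6 × C (aromatic): 1 H each → 6
  4 × C (aromatic): no H
  1 × C: no H
  1 × N: 2 H
  1 × N (aromatic): no H
  1 × O: 1 H
  1 × O: no H
  1 × S: 1 H
  Total hydrogens = 10.
Molecular formula: C11H10N2O2S

C11H10N2O2S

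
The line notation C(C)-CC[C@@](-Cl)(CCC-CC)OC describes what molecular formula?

C11H23ClO

Heavy atoms from the SMILES: 11 C, 1 Cl, 1 O.
Implicit hydrogens by atom environment:
  7 × C: 2 H each → 14
  3 × C: 3 H each → 9
  1 × C: no H
  1 × Cl: no H
  1 × O: no H
  Total hydrogens = 23.
Molecular formula: C11H23ClO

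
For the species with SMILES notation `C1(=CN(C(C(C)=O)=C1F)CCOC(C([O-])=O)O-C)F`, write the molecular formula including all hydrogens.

C11H12F2NO5-

Heavy atoms from the SMILES: 11 C, 2 F, 1 N, 5 O.
Implicit hydrogens by atom environment:
  4 × O: no H
  3 × C (aromatic): no H
  2 × C: 3 H each → 6
  2 × C: 2 H each → 4
  2 × C: no H
  2 × F: no H
  1 × C (aromatic): 1 H
  1 × C: 1 H
  1 × N (aromatic): no H
  1 × O (charge -1): no H
  Total hydrogens = 12.
Net charge -1.
Molecular formula: C11H12F2NO5-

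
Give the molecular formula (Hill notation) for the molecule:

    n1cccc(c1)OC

C6H7NO

Heavy atoms from the SMILES: 6 C, 1 N, 1 O.
Implicit hydrogens by atom environment:
  4 × C (aromatic): 1 H each → 4
  1 × C: 3 H
  1 × C (aromatic): no H
  1 × N (aromatic): no H
  1 × O: no H
  Total hydrogens = 7.
Molecular formula: C6H7NO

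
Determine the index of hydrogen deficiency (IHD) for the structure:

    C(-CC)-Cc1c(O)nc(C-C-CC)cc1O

4

Molecular formula from the SMILES: C13H21NO2.
DoU = (2C + 2 + N − H − X)/2 = (2·13 + 2 + 1 − 21 − 0)/2 = 8/2 = 4.
(Structurally: 1 ring(s) + 3 π bond(s) = 4.)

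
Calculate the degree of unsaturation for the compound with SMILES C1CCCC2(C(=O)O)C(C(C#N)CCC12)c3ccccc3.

9

Molecular formula from the SMILES: C18H21NO2.
DoU = (2C + 2 + N − H − X)/2 = (2·18 + 2 + 1 − 21 − 0)/2 = 18/2 = 9.
(Structurally: 3 ring(s) + 6 π bond(s) = 9.)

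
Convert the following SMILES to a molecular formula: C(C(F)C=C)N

C4H8FN

Heavy atoms from the SMILES: 4 C, 1 F, 1 N.
Implicit hydrogens by atom environment:
  2 × C: 2 H each → 4
  2 × C: 1 H each → 2
  1 × F: no H
  1 × N: 2 H
  Total hydrogens = 8.
Molecular formula: C4H8FN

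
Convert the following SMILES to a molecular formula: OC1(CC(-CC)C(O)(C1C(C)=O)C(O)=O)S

Heavy atoms from the SMILES: 10 C, 5 O, 1 S.
Implicit hydrogens by atom environment:
  4 × C: no H
  3 × O: 1 H each → 3
  2 × C: 3 H each → 6
  2 × C: 2 H each → 4
  2 × C: 1 H each → 2
  2 × O: no H
  1 × S: 1 H
  Total hydrogens = 16.
Molecular formula: C10H16O5S

C10H16O5S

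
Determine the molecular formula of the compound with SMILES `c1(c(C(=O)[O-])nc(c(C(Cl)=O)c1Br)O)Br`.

C7HBr2ClNO4-

Heavy atoms from the SMILES: 2 Br, 7 C, 1 Cl, 1 N, 4 O.
Implicit hydrogens by atom environment:
  5 × C (aromatic): no H
  2 × Br: no H
  2 × C: no H
  2 × O: no H
  1 × Cl: no H
  1 × N (aromatic): no H
  1 × O: 1 H
  1 × O (charge -1): no H
  Total hydrogens = 1.
Net charge -1.
Molecular formula: C7HBr2ClNO4-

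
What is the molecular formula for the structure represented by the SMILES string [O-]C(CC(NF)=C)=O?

C4H5FNO2-

Heavy atoms from the SMILES: 4 C, 1 F, 1 N, 2 O.
Implicit hydrogens by atom environment:
  2 × C: 2 H each → 4
  2 × C: no H
  1 × F: no H
  1 × N: 1 H
  1 × O: no H
  1 × O (charge -1): no H
  Total hydrogens = 5.
Net charge -1.
Molecular formula: C4H5FNO2-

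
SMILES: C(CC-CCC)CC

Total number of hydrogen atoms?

18

Hydrogens are implicit in SMILES; fill each atom to its normal valence:
  6 × C: 2 H each → 12
  2 × C: 3 H each → 6
  Total hydrogens = 18.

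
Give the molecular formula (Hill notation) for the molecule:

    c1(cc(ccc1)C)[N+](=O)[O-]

Heavy atoms from the SMILES: 7 C, 1 N, 2 O.
Implicit hydrogens by atom environment:
  4 × C (aromatic): 1 H each → 4
  2 × C (aromatic): no H
  1 × C: 3 H
  1 × N (charge +1): no H
  1 × O: no H
  1 × O (charge -1): no H
  Total hydrogens = 7.
Molecular formula: C7H7NO2

C7H7NO2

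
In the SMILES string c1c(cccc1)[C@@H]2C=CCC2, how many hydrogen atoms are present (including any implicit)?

12

Hydrogens are implicit in SMILES; fill each atom to its normal valence:
  5 × C (aromatic): 1 H each → 5
  3 × C: 1 H each → 3
  2 × C: 2 H each → 4
  1 × C (aromatic): no H
  Total hydrogens = 12.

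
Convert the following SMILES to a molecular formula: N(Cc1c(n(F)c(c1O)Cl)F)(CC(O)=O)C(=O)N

Heavy atoms from the SMILES: 8 C, 1 Cl, 2 F, 3 N, 4 O.
Implicit hydrogens by atom environment:
  4 × C (aromatic): no H
  2 × C: 2 H each → 4
  2 × C: no H
  2 × F: no H
  2 × O: 1 H each → 2
  2 × O: no H
  1 × Cl: no H
  1 × N: 2 H
  1 × N (aromatic): no H
  1 × N: no H
  Total hydrogens = 8.
Molecular formula: C8H8ClF2N3O4

C8H8ClF2N3O4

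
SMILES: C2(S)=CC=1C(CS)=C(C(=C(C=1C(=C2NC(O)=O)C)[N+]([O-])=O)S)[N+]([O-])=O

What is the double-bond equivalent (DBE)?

10

Molecular formula from the SMILES: C13H11N3O6S3.
DoU = (2C + 2 + N − H − X)/2 = (2·13 + 2 + 3 − 11 − 0)/2 = 20/2 = 10.
(Structurally: 2 ring(s) + 8 π bond(s) = 10.)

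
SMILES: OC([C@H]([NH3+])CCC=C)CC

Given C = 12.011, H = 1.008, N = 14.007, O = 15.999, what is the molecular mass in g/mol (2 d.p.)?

Molecular formula: C8H18NO+.
M = 8×12.011 + 18×1.008 + 1×14.007 + 1×15.999 = 144.24 g/mol.

144.24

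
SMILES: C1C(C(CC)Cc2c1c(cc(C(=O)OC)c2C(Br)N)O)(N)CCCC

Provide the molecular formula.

C19H29BrN2O3

Heavy atoms from the SMILES: 1 Br, 19 C, 2 N, 3 O.
Implicit hydrogens by atom environment:
  6 × C: 2 H each → 12
  5 × C (aromatic): no H
  3 × C: 3 H each → 9
  2 × C: 1 H each → 2
  2 × C: no H
  2 × N: 2 H each → 4
  2 × O: no H
  1 × Br: no H
  1 × C (aromatic): 1 H
  1 × O: 1 H
  Total hydrogens = 29.
Molecular formula: C19H29BrN2O3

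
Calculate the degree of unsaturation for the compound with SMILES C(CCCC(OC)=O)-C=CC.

Molecular formula from the SMILES: C9H16O2.
DoU = (2C + 2 + N − H − X)/2 = (2·9 + 2 + 0 − 16 − 0)/2 = 4/2 = 2.
(Structurally: 0 ring(s) + 2 π bond(s) = 2.)

2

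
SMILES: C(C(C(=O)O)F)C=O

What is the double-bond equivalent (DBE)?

2

Molecular formula from the SMILES: C4H5FO3.
DoU = (2C + 2 + N − H − X)/2 = (2·4 + 2 + 0 − 5 − 1)/2 = 4/2 = 2.
(Structurally: 0 ring(s) + 2 π bond(s) = 2.)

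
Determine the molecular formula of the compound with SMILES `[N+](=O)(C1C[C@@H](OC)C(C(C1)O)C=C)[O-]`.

Heavy atoms from the SMILES: 9 C, 1 N, 4 O.
Implicit hydrogens by atom environment:
  5 × C: 1 H each → 5
  3 × C: 2 H each → 6
  2 × O: no H
  1 × C: 3 H
  1 × N (charge +1): no H
  1 × O: 1 H
  1 × O (charge -1): no H
  Total hydrogens = 15.
Molecular formula: C9H15NO4

C9H15NO4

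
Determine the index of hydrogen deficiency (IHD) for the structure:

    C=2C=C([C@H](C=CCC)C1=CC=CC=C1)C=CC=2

Molecular formula from the SMILES: C17H18.
DoU = (2C + 2 + N − H − X)/2 = (2·17 + 2 + 0 − 18 − 0)/2 = 18/2 = 9.
(Structurally: 2 ring(s) + 7 π bond(s) = 9.)

9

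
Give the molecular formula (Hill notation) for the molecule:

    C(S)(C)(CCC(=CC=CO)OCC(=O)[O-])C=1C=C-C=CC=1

Heavy atoms from the SMILES: 16 C, 4 O, 1 S.
Implicit hydrogens by atom environment:
  5 × C (aromatic): 1 H each → 5
  3 × C: 2 H each → 6
  3 × C: 1 H each → 3
  3 × C: no H
  2 × O: no H
  1 × C: 3 H
  1 × C (aromatic): no H
  1 × O: 1 H
  1 × O (charge -1): no H
  1 × S: 1 H
  Total hydrogens = 19.
Net charge -1.
Molecular formula: C16H19O4S-

C16H19O4S-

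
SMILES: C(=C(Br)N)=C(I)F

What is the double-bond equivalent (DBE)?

Molecular formula from the SMILES: C3H2BrFIN.
DoU = (2C + 2 + N − H − X)/2 = (2·3 + 2 + 1 − 2 − 3)/2 = 4/2 = 2.
(Structurally: 0 ring(s) + 2 π bond(s) = 2.)

2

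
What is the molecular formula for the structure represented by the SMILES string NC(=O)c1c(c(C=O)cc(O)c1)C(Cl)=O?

C9H6ClNO4

Heavy atoms from the SMILES: 9 C, 1 Cl, 1 N, 4 O.
Implicit hydrogens by atom environment:
  4 × C (aromatic): no H
  3 × O: no H
  2 × C (aromatic): 1 H each → 2
  2 × C: no H
  1 × C: 1 H
  1 × Cl: no H
  1 × N: 2 H
  1 × O: 1 H
  Total hydrogens = 6.
Molecular formula: C9H6ClNO4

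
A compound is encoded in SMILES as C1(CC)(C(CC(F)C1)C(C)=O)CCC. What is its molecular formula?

C12H21FO

Heavy atoms from the SMILES: 12 C, 1 F, 1 O.
Implicit hydrogens by atom environment:
  5 × C: 2 H each → 10
  3 × C: 3 H each → 9
  2 × C: 1 H each → 2
  2 × C: no H
  1 × F: no H
  1 × O: no H
  Total hydrogens = 21.
Molecular formula: C12H21FO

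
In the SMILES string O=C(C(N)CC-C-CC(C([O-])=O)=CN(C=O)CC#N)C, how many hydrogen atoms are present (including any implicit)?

Hydrogens are implicit in SMILES; fill each atom to its normal valence:
  5 × C: 2 H each → 10
  4 × C: no H
  3 × C: 1 H each → 3
  3 × O: no H
  2 × N: no H
  1 × C: 3 H
  1 × N: 2 H
  1 × O (charge -1): no H
  Total hydrogens = 18.

18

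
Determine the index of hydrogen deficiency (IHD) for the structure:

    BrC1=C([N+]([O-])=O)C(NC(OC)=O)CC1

Molecular formula from the SMILES: C7H9BrN2O4.
DoU = (2C + 2 + N − H − X)/2 = (2·7 + 2 + 2 − 9 − 1)/2 = 8/2 = 4.
(Structurally: 1 ring(s) + 3 π bond(s) = 4.)

4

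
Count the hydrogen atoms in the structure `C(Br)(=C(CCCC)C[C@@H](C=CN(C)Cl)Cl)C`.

Hydrogens are implicit in SMILES; fill each atom to its normal valence:
  4 × C: 2 H each → 8
  3 × C: 3 H each → 9
  3 × C: 1 H each → 3
  2 × C: no H
  2 × Cl: no H
  1 × Br: no H
  1 × N: no H
  Total hydrogens = 20.

20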